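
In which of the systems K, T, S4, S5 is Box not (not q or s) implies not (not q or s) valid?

K-tableau for the negation not (Box not (not q or s) implies not (not q or s)):
1. not (Box not (not q or s) implies not (not q or s)), u
2. Box not (not q or s), u
3. not q or s, u
4. s, u
Complete open branch: countermodel on a K-frame, so not valid in K.
T-tableau for the negation not (Box not (not q or s) implies not (not q or s)):
1. not (Box not (not q or s) implies not (not q or s)), u
2. Box not (not q or s), u
3. not q or s, u
4. not (not q or s), u
5. q, u
6. not s, u
7. s, u
Accessibility: uRu
Branch closes: s and not s both at u.
Every branch closes (one shown): valid in T, hence also in S4, S5 (every theorem of T is a theorem of S4 and S5).

T, S4, S5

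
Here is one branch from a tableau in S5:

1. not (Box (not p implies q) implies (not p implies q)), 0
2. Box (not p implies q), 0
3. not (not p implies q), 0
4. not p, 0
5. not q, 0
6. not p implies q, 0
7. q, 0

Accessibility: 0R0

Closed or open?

Both q and not q appear at 0.

Closed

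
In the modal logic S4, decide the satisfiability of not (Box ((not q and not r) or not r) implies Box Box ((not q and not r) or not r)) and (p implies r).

1. not (Box ((not q and not r) or not r) implies Box Box ((not q and not r) or not r)) and (p implies r), u
2. not (Box ((not q and not r) or not r) implies Box Box ((not q and not r) or not r)), u
3. p implies r, u
4. Box ((not q and not r) or not r), u
5. not Box Box ((not q and not r) or not r), u
6. (not q and not r) or not r, u
7. not p, u
8. not q and not r, u
9. not q, u
10. not r, u
11. not Box ((not q and not r) or not r), v
12. (not q and not r) or not r, v
13. not q and not r, v
14. not q, v
15. not r, v
16. not ((not q and not r) or not r), w
17. not (not q and not r), w
18. r, w
19. (not q and not r) or not r, w
20. not q and not r, w
21. not q, w
22. not r, w
Accessibility: uRu, uRv, uRw, vRv, vRw, wRw
Branch closes: r and not r both at w.
Every branch closes; the branch above is one of them.

Unsatisfiable (every branch closes)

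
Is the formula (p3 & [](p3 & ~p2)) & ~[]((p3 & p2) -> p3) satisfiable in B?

1. (p3 & [](p3 & ~p2)) & ~[]((p3 & p2) -> p3), w0
2. p3 & [](p3 & ~p2), w0   [&-rule on 1]
3. ~[]((p3 & p2) -> p3), w0   [&-rule on 1]
4. p3, w0   [&-rule on 2]
5. [](p3 & ~p2), w0   [&-rule on 2]
6. p3 & ~p2, w0   [[]-rule on 5 via w0Rw0]
7. ~p2, w0   [&-rule on 6]
8. ~((p3 & p2) -> p3), w1   [~[]-rule on 3: fresh world w1, w0Rw1]
9. p3 & p2, w1   [~->-rule on 8]
10. ~p3, w1   [~->-rule on 8]
11. p3, w1   [&-rule on 9]
12. p2, w1   [&-rule on 9]
Accessibility: w0Rw0, w0Rw1, w1Rw0, w1Rw1
Branch closes: p3 and ~p3 both at w1.
(One branch shown.) All branches close.

Unsatisfiable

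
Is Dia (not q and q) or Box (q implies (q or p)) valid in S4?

Valid

Tableau for the negation not (Dia (not q and q) or Box (q implies (q or p))):
1. not (Dia (not q and q) or Box (q implies (q or p))), 0
2. not Dia (not q and q), 0
3. not Box (q implies (q or p)), 0
4. not (not q and q), 0
5. not q, 0
6. not (q implies (q or p)), 1
7. q, 1
8. not (q or p), 1
9. not q, 1
10. not p, 1
Accessibility: 0R0, 0R1, 1R1
Branch closes: q and not q both at 1.
All branches of the negation close; one closing branch shown above.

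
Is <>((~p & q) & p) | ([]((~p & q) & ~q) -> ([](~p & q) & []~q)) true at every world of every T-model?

Valid in T

Tableau for the negation ~(<>((~p & q) & p) | ([]((~p & q) & ~q) -> ([](~p & q) & []~q))):
1. ~(<>((~p & q) & p) | ([]((~p & q) & ~q) -> ([](~p & q) & []~q))), 0
2. ~<>((~p & q) & p), 0
3. ~([]((~p & q) & ~q) -> ([](~p & q) & []~q)), 0
4. []((~p & q) & ~q), 0
5. ~([](~p & q) & []~q), 0
6. ~((~p & q) & p), 0
7. (~p & q) & ~q, 0
8. ~p & q, 0
9. ~q, 0
10. ~p, 0
11. q, 0
Accessibility: 0R0
Branch closes: q and ~q both at 0.
Every branch of the negation's tableau closes; the branch above is one of them.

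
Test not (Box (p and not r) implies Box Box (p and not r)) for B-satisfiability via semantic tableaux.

1. not (Box (p and not r) implies Box Box (p and not r)), 0
2. Box (p and not r), 0   [neg-implies-rule on 1]
3. not Box Box (p and not r), 0   [neg-implies-rule on 1]
4. p and not r, 0   [Box-rule on 2 via 0R0]
5. p, 0   [and-rule on 4]
6. not r, 0   [and-rule on 4]
7. not Box (p and not r), 1   [neg-Box-rule on 3: fresh world 1, 0R1]
8. p and not r, 1   [Box-rule on 2 via 0R1]
9. p, 1   [and-rule on 8]
10. not r, 1   [and-rule on 8]
11. not (p and not r), 2   [neg-Box-rule on 7: fresh world 2, 1R2]
12. r, 2   [neg-and-rule on 11 (branches; this branch)]
Accessibility: 0R0, 0R1, 1R0, 1R1, 1R2, 2R1, 2R2

Yes, satisfiable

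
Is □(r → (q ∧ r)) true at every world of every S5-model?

Tableau for the negation ¬□(r → (q ∧ r)):
1. ¬□(r → (q ∧ r)), w0
2. ¬(r → (q ∧ r)), w1
3. r, w1
4. ¬(q ∧ r), w1
5. ¬q, w1
Accessibility: w0Rw0, w0Rw1, w1Rw0, w1Rw1
The negation has an open branch (countermodel exists).

No, not valid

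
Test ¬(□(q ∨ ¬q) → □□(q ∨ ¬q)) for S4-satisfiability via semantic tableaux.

1. ¬(□(q ∨ ¬q) → □□(q ∨ ¬q)), w0
2. □(q ∨ ¬q), w0
3. ¬□□(q ∨ ¬q), w0
4. q ∨ ¬q, w0
5. ¬q, w0
6. ¬□(q ∨ ¬q), w1
7. q ∨ ¬q, w1
8. ¬q, w1
9. ¬(q ∨ ¬q), w2
10. ¬q, w2
11. q, w2
Accessibility: w0Rw0, w0Rw1, w0Rw2, w1Rw1, w1Rw2, w2Rw2
Branch closes: q and ¬q both at w2.
All branches of the tableau close; one closing branch shown above.

No, unsatisfiable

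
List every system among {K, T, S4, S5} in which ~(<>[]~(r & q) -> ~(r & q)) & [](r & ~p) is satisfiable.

K, T, S4

S4-tableau for the formula:
1. ~(<>[]~(r & q) -> ~(r & q)) & [](r & ~p), w0
2. ~(<>[]~(r & q) -> ~(r & q)), w0
3. [](r & ~p), w0
4. <>[]~(r & q), w0
5. r & q, w0
6. r, w0
7. q, w0
8. r & ~p, w0
9. ~p, w0
10. []~(r & q), w1
11. r & ~p, w1
12. r, w1
13. ~p, w1
14. ~(r & q), w1
15. ~q, w1
Accessibility: w0Rw0, w0Rw1, w1Rw1
Complete open branch: satisfiable in S4, hence also in K, T (this S4-model is also a K-model and a T-model).
S5-tableau for the formula:
1. ~(<>[]~(r & q) -> ~(r & q)) & [](r & ~p), w0
2. ~(<>[]~(r & q) -> ~(r & q)), w0
3. [](r & ~p), w0
4. <>[]~(r & q), w0
5. r & q, w0
6. r, w0
7. q, w0
8. r & ~p, w0
9. ~p, w0
10. []~(r & q), w1
11. r & ~p, w1
12. r, w1
13. ~p, w1
14. ~(r & q), w0
15. ~(r & q), w1
16. ~q, w0
Accessibility: w0Rw0, w0Rw1, w1Rw0, w1Rw1
Branch closes: q and ~q both at w0.
Every branch closes (one shown): unsatisfiable in S5.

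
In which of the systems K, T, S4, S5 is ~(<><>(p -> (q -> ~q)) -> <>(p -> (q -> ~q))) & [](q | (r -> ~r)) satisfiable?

S4-tableau for the formula:
1. ~(<><>(p -> (q -> ~q)) -> <>(p -> (q -> ~q))) & [](q | (r -> ~r)), 0
2. ~(<><>(p -> (q -> ~q)) -> <>(p -> (q -> ~q))), 0   [&-rule on 1]
3. [](q | (r -> ~r)), 0   [&-rule on 1]
4. <><>(p -> (q -> ~q)), 0   [~->-rule on 2]
5. ~<>(p -> (q -> ~q)), 0   [~->-rule on 2]
6. q | (r -> ~r), 0   [[]-rule on 3 via 0R0]
7. ~(p -> (q -> ~q)), 0   [~<>-rule on 5 via 0R0]
8. p, 0   [~->-rule on 7]
9. ~(q -> ~q), 0   [~->-rule on 7]
10. q, 0   [~->-rule on 9]
11. r -> ~r, 0   [|-rule on 6 (branches; this branch)]
12. ~r, 0   [->-rule on 11 (branches; this branch)]
13. <>(p -> (q -> ~q)), 1   [<>-rule on 4: fresh world 1, 0R1]
14. q | (r -> ~r), 1   [[]-rule on 3 via 0R1]
15. ~(p -> (q -> ~q)), 1   [~<>-rule on 5 via 0R1]
16. p, 1   [~->-rule on 15]
17. ~(q -> ~q), 1   [~->-rule on 15]
18. q, 1   [~->-rule on 17]
19. r -> ~r, 1   [|-rule on 14 (branches; this branch)]
20. ~r, 1   [->-rule on 19 (branches; this branch)]
21. p -> (q -> ~q), 2   [<>-rule on 13: fresh world 2, 1R2]
22. q | (r -> ~r), 2   [[]-rule on 3 via 0R2]
23. ~(p -> (q -> ~q)), 2   [~<>-rule on 5 via 0R2]
24. p, 2   [~->-rule on 23]
25. ~(q -> ~q), 2   [~->-rule on 23]
26. q, 2   [~->-rule on 25]
27. q -> ~q, 2   [->-rule on 21 (branches; this branch)]
28. r -> ~r, 2   [|-rule on 22 (branches; this branch)]
29. ~q, 2   [->-rule on 27 (branches; this branch)]
Accessibility: 0R0, 0R1, 0R2, 1R1, 1R2, 2R2
Branch closes: q and ~q both at 2.
Every branch closes (one shown): unsatisfiable in S4, hence also in S5 (every S5-frame is an S4-frame).
T-tableau for the formula:
1. ~(<><>(p -> (q -> ~q)) -> <>(p -> (q -> ~q))) & [](q | (r -> ~r)), 0
2. ~(<><>(p -> (q -> ~q)) -> <>(p -> (q -> ~q))), 0   [&-rule on 1]
3. [](q | (r -> ~r)), 0   [&-rule on 1]
4. <><>(p -> (q -> ~q)), 0   [~->-rule on 2]
5. ~<>(p -> (q -> ~q)), 0   [~->-rule on 2]
6. q | (r -> ~r), 0   [[]-rule on 3 via 0R0]
7. ~(p -> (q -> ~q)), 0   [~<>-rule on 5 via 0R0]
8. p, 0   [~->-rule on 7]
9. ~(q -> ~q), 0   [~->-rule on 7]
10. q, 0   [~->-rule on 9]
11. r -> ~r, 0   [|-rule on 6 (branches; this branch)]
12. ~r, 0   [->-rule on 11 (branches; this branch)]
13. <>(p -> (q -> ~q)), 1   [<>-rule on 4: fresh world 1, 0R1]
14. q | (r -> ~r), 1   [[]-rule on 3 via 0R1]
15. ~(p -> (q -> ~q)), 1   [~<>-rule on 5 via 0R1]
16. p, 1   [~->-rule on 15]
17. ~(q -> ~q), 1   [~->-rule on 15]
18. q, 1   [~->-rule on 17]
19. r -> ~r, 1   [|-rule on 14 (branches; this branch)]
20. ~r, 1   [->-rule on 19 (branches; this branch)]
21. p -> (q -> ~q), 2   [<>-rule on 13: fresh world 2, 1R2]
22. q -> ~q, 2   [->-rule on 21 (branches; this branch)]
23. ~q, 2   [->-rule on 22 (branches; this branch)]
Accessibility: 0R0, 0R1, 1R1, 1R2, 2R2
Complete open branch: satisfiable in T, hence also in K (this T-model is also a K-model).

K, T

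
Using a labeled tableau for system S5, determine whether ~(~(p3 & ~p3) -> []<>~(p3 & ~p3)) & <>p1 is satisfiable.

Unsatisfiable

1. ~(~(p3 & ~p3) -> []<>~(p3 & ~p3)) & <>p1, u
2. ~(~(p3 & ~p3) -> []<>~(p3 & ~p3)), u
3. <>p1, u
4. ~(p3 & ~p3), u
5. ~[]<>~(p3 & ~p3), u
6. p3, u
7. p1, v
8. ~<>~(p3 & ~p3), w
9. p3 & ~p3, u
10. ~p3, u
Accessibility: uRu, uRv, uRw, vRu, vRv, vRw, wRu, wRv, wRw
Branch closes: p3 and ~p3 both at u.
(One branch shown.) All branches close.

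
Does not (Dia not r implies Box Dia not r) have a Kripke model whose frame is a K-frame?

Satisfiable (open branch found)

1. not (Dia not r implies Box Dia not r), u
2. Dia not r, u
3. not Box Dia not r, u
4. not r, v
5. not Dia not r, w
Accessibility: uRv, uRw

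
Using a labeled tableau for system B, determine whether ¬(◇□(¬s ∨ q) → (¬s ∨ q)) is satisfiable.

1. ¬(◇□(¬s ∨ q) → (¬s ∨ q)), w0
2. ◇□(¬s ∨ q), w0
3. ¬(¬s ∨ q), w0
4. s, w0
5. ¬q, w0
6. □(¬s ∨ q), w1
7. ¬s ∨ q, w0
8. ¬s ∨ q, w1
9. q, w0
Accessibility: w0Rw0, w0Rw1, w1Rw0, w1Rw1
Branch closes: q and ¬q both at w0.
All branches of the tableau close; one closing branch shown above.

No, unsatisfiable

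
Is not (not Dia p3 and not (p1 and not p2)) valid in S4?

Not valid

Tableau for the negation not Dia p3 and not (p1 and not p2):
1. not Dia p3 and not (p1 and not p2), w0
2. not Dia p3, w0
3. not (p1 and not p2), w0
4. not p3, w0
5. p2, w0
Accessibility: w0Rw0
The negation has an open branch (countermodel exists).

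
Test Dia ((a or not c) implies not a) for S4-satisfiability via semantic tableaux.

Yes, satisfiable

1. Dia ((a or not c) implies not a), w0
2. (a or not c) implies not a, w1   [Dia-rule on 1: fresh world w1, w0Rw1]
3. not a, w1   [implies-rule on 2 (branches; this branch)]
Accessibility: w0Rw0, w0Rw1, w1Rw1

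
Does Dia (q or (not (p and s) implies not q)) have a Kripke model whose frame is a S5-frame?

1. Dia (q or (not (p and s) implies not q)), 0
2. q or (not (p and s) implies not q), 1
3. not (p and s) implies not q, 1
4. not q, 1
Accessibility: 0R0, 0R1, 1R0, 1R1

Satisfiable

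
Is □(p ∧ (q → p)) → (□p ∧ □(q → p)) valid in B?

Yes, valid

Tableau for the negation ¬(□(p ∧ (q → p)) → (□p ∧ □(q → p))):
1. ¬(□(p ∧ (q → p)) → (□p ∧ □(q → p))), 0
2. □(p ∧ (q → p)), 0
3. ¬(□p ∧ □(q → p)), 0
4. p ∧ (q → p), 0
5. p, 0
6. q → p, 0
7. ¬□(q → p), 0
8. ¬(q → p), 1
9. q, 1
10. ¬p, 1
11. p ∧ (q → p), 1
12. p, 1
13. q → p, 1
Accessibility: 0R0, 0R1, 1R0, 1R1
Branch closes: p and ¬p both at 1.
All branches of the negation close; one closing branch shown above.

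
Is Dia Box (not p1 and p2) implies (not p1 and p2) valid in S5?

Tableau for the negation not (Dia Box (not p1 and p2) implies (not p1 and p2)):
1. not (Dia Box (not p1 and p2) implies (not p1 and p2)), u
2. Dia Box (not p1 and p2), u
3. not (not p1 and p2), u
4. not p2, u
5. Box (not p1 and p2), v
6. not p1 and p2, u
7. not p1, u
8. p2, u
Accessibility: uRu, uRv, vRu, vRv
Branch closes: p2 and not p2 both at u.
All branches of the negation close; one closing branch shown above.

Valid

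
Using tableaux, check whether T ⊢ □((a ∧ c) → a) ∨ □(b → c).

Tableau for the negation ¬(□((a ∧ c) → a) ∨ □(b → c)):
1. ¬(□((a ∧ c) → a) ∨ □(b → c)), u
2. ¬□((a ∧ c) → a), u   [¬∨-rule on 1]
3. ¬□(b → c), u   [¬∨-rule on 1]
4. ¬((a ∧ c) → a), v   [¬□-rule on 2: fresh world v, uRv]
5. a ∧ c, v   [¬→-rule on 4]
6. ¬a, v   [¬→-rule on 4]
7. a, v   [∧-rule on 5]
8. c, v   [∧-rule on 5]
Accessibility: uRu, uRv, vRv
Branch closes: a and ¬a both at v.
All branches of the negation close; one closing branch shown above.

Yes, valid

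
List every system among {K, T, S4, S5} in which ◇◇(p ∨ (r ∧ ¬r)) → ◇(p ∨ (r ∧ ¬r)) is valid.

S4, S5

S4-tableau for the negation ¬(◇◇(p ∨ (r ∧ ¬r)) → ◇(p ∨ (r ∧ ¬r))):
1. ¬(◇◇(p ∨ (r ∧ ¬r)) → ◇(p ∨ (r ∧ ¬r))), w0
2. ◇◇(p ∨ (r ∧ ¬r)), w0   [¬→-rule on 1]
3. ¬◇(p ∨ (r ∧ ¬r)), w0   [¬→-rule on 1]
4. ¬(p ∨ (r ∧ ¬r)), w0   [¬◇-rule on 3 via w0Rw0]
5. ¬p, w0   [¬∨-rule on 4]
6. ¬(r ∧ ¬r), w0   [¬∨-rule on 4]
7. r, w0   [¬∧-rule on 6 (branches; this branch)]
8. ◇(p ∨ (r ∧ ¬r)), w1   [◇-rule on 2: fresh world w1, w0Rw1]
9. ¬(p ∨ (r ∧ ¬r)), w1   [¬◇-rule on 3 via w0Rw1]
10. ¬p, w1   [¬∨-rule on 9]
11. ¬(r ∧ ¬r), w1   [¬∨-rule on 9]
12. r, w1   [¬∧-rule on 11 (branches; this branch)]
13. p ∨ (r ∧ ¬r), w2   [◇-rule on 8: fresh world w2, w1Rw2]
14. ¬(p ∨ (r ∧ ¬r)), w2   [¬◇-rule on 3 via w0Rw2]
15. ¬p, w2   [¬∨-rule on 14]
16. ¬(r ∧ ¬r), w2   [¬∨-rule on 14]
17. r ∧ ¬r, w2   [∨-rule on 13 (branches; this branch)]
18. r, w2   [∧-rule on 17]
19. ¬r, w2   [∧-rule on 17]
Accessibility: w0Rw0, w0Rw1, w0Rw2, w1Rw1, w1Rw2, w2Rw2
Branch closes: r and ¬r both at w2.
Every branch closes (one shown): valid in S4, hence also in S5 (every theorem of S4 is a theorem of S5).
T-tableau for the negation ¬(◇◇(p ∨ (r ∧ ¬r)) → ◇(p ∨ (r ∧ ¬r))):
1. ¬(◇◇(p ∨ (r ∧ ¬r)) → ◇(p ∨ (r ∧ ¬r))), w0
2. ◇◇(p ∨ (r ∧ ¬r)), w0   [¬→-rule on 1]
3. ¬◇(p ∨ (r ∧ ¬r)), w0   [¬→-rule on 1]
4. ¬(p ∨ (r ∧ ¬r)), w0   [¬◇-rule on 3 via w0Rw0]
5. ¬p, w0   [¬∨-rule on 4]
6. ¬(r ∧ ¬r), w0   [¬∨-rule on 4]
7. r, w0   [¬∧-rule on 6 (branches; this branch)]
8. ◇(p ∨ (r ∧ ¬r)), w1   [◇-rule on 2: fresh world w1, w0Rw1]
9. ¬(p ∨ (r ∧ ¬r)), w1   [¬◇-rule on 3 via w0Rw1]
10. ¬p, w1   [¬∨-rule on 9]
11. ¬(r ∧ ¬r), w1   [¬∨-rule on 9]
12. r, w1   [¬∧-rule on 11 (branches; this branch)]
13. p ∨ (r ∧ ¬r), w2   [◇-rule on 8: fresh world w2, w1Rw2]
14. p, w2   [∨-rule on 13 (branches; this branch)]
Accessibility: w0Rw0, w0Rw1, w1Rw1, w1Rw2, w2Rw2
Complete open branch: countermodel on a T-frame, so not valid in T, nor in K (the same frame is also a K-frame).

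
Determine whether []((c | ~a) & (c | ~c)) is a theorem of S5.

Tableau for the negation ~[]((c | ~a) & (c | ~c)):
1. ~[]((c | ~a) & (c | ~c)), 0
2. ~((c | ~a) & (c | ~c)), 1
3. ~(c | ~a), 1
4. ~c, 1
5. a, 1
Accessibility: 0R0, 0R1, 1R0, 1R1
The negation has an open branch (countermodel exists).

Invalid (countermodel exists)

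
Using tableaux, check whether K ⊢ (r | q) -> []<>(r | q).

Invalid (countermodel exists)

Tableau for the negation ~((r | q) -> []<>(r | q)):
1. ~((r | q) -> []<>(r | q)), 0
2. r | q, 0
3. ~[]<>(r | q), 0
4. q, 0
5. ~<>(r | q), 1
Accessibility: 0R1
The negation has an open branch (countermodel exists).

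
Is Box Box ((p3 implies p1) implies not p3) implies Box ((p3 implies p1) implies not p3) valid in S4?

Valid in S4

Tableau for the negation not (Box Box ((p3 implies p1) implies not p3) implies Box ((p3 implies p1) implies not p3)):
1. not (Box Box ((p3 implies p1) implies not p3) implies Box ((p3 implies p1) implies not p3)), w0
2. Box Box ((p3 implies p1) implies not p3), w0
3. not Box ((p3 implies p1) implies not p3), w0
4. Box ((p3 implies p1) implies not p3), w0
5. (p3 implies p1) implies not p3, w0
6. not (p3 implies p1), w0
7. p3, w0
8. not p1, w0
9. not ((p3 implies p1) implies not p3), w1
10. p3 implies p1, w1
11. p3, w1
12. Box ((p3 implies p1) implies not p3), w1
13. (p3 implies p1) implies not p3, w1
14. p1, w1
15. not (p3 implies p1), w1
16. not p1, w1
Accessibility: w0Rw0, w0Rw1, w1Rw1
Branch closes: p1 and not p1 both at w1.
All branches of the negation close; one closing branch shown above.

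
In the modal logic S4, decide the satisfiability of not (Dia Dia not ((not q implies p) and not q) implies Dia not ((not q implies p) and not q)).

1. not (Dia Dia not ((not q implies p) and not q) implies Dia not ((not q implies p) and not q)), u
2. Dia Dia not ((not q implies p) and not q), u
3. not Dia not ((not q implies p) and not q), u
4. (not q implies p) and not q, u
5. not q implies p, u
6. not q, u
7. p, u
8. Dia not ((not q implies p) and not q), v
9. (not q implies p) and not q, v
10. not q implies p, v
11. not q, v
12. p, v
13. not ((not q implies p) and not q), w
14. (not q implies p) and not q, w
15. not q implies p, w
16. not q, w
17. not (not q implies p), w
18. not p, w
19. p, w
Accessibility: uRu, uRv, uRw, vRv, vRw, wRw
Branch closes: p and not p both at w.
Every branch closes; the branch above is one of them.

No, unsatisfiable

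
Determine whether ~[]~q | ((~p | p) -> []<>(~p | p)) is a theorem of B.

Tableau for the negation ~(~[]~q | ((~p | p) -> []<>(~p | p))):
1. ~(~[]~q | ((~p | p) -> []<>(~p | p))), w0
2. []~q, w0
3. ~((~p | p) -> []<>(~p | p)), w0
4. ~p | p, w0
5. ~[]<>(~p | p), w0
6. ~q, w0
7. p, w0
8. ~<>(~p | p), w1
9. ~q, w1
10. ~(~p | p), w0
11. ~p, w0
Accessibility: w0Rw0, w0Rw1, w1Rw0, w1Rw1
Branch closes: p and ~p both at w0.
Every branch of the negation's tableau closes; the branch above is one of them.

Valid in B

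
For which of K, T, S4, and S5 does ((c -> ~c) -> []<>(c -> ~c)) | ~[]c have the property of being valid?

T-tableau for the negation ~(((c -> ~c) -> []<>(c -> ~c)) | ~[]c):
1. ~(((c -> ~c) -> []<>(c -> ~c)) | ~[]c), u
2. ~((c -> ~c) -> []<>(c -> ~c)), u   [~|-rule on 1]
3. []c, u   [~|-rule on 1]
4. c -> ~c, u   [~->-rule on 2]
5. ~[]<>(c -> ~c), u   [~->-rule on 2]
6. c, u   [[]-rule on 3 via uRu]
7. ~c, u   [->-rule on 4 (branches; this branch)]
Accessibility: uRu
Branch closes: c and ~c both at u.
Every branch closes (one shown): valid in T, hence also in S4, S5 (every theorem of T is a theorem of S4 and S5).
K-tableau for the negation ~(((c -> ~c) -> []<>(c -> ~c)) | ~[]c):
1. ~(((c -> ~c) -> []<>(c -> ~c)) | ~[]c), u
2. ~((c -> ~c) -> []<>(c -> ~c)), u   [~|-rule on 1]
3. []c, u   [~|-rule on 1]
4. c -> ~c, u   [~->-rule on 2]
5. ~[]<>(c -> ~c), u   [~->-rule on 2]
6. ~c, u   [->-rule on 4 (branches; this branch)]
7. ~<>(c -> ~c), v   [~[]-rule on 5: fresh world v, uRv]
8. c, v   [[]-rule on 3 via uRv]
Accessibility: uRv
Complete open branch: countermodel on a K-frame, so not valid in K.

T, S4, S5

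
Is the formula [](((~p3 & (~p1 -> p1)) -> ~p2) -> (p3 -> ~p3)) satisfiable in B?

1. [](((~p3 & (~p1 -> p1)) -> ~p2) -> (p3 -> ~p3)), w0
2. ((~p3 & (~p1 -> p1)) -> ~p2) -> (p3 -> ~p3), w0
3. p3 -> ~p3, w0
4. ~p3, w0
Accessibility: w0Rw0

Yes, satisfiable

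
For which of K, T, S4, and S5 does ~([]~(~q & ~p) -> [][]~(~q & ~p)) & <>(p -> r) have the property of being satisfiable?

T-tableau for the formula:
1. ~([]~(~q & ~p) -> [][]~(~q & ~p)) & <>(p -> r), w0
2. ~([]~(~q & ~p) -> [][]~(~q & ~p)), w0
3. <>(p -> r), w0
4. []~(~q & ~p), w0
5. ~[][]~(~q & ~p), w0
6. ~(~q & ~p), w0
7. p, w0
8. p -> r, w1
9. ~(~q & ~p), w1
10. r, w1
11. p, w1
12. ~[]~(~q & ~p), w2
13. ~(~q & ~p), w2
14. p, w2
15. ~q & ~p, w3
16. ~q, w3
17. ~p, w3
Accessibility: w0Rw0, w0Rw1, w0Rw2, w1Rw1, w2Rw2, w2Rw3, w3Rw3
Complete open branch: satisfiable in T, hence also in K (this T-model is also a K-model).
S4-tableau for the formula:
1. ~([]~(~q & ~p) -> [][]~(~q & ~p)) & <>(p -> r), w0
2. ~([]~(~q & ~p) -> [][]~(~q & ~p)), w0
3. <>(p -> r), w0
4. []~(~q & ~p), w0
5. ~[][]~(~q & ~p), w0
6. ~(~q & ~p), w0
7. p, w0
8. p -> r, w1
9. ~(~q & ~p), w1
10. r, w1
11. p, w1
12. ~[]~(~q & ~p), w2
13. ~(~q & ~p), w2
14. p, w2
15. ~q & ~p, w3
16. ~q, w3
17. ~p, w3
18. ~(~q & ~p), w3
19. p, w3
Accessibility: w0Rw0, w0Rw1, w0Rw2, w0Rw3, w1Rw1, w2Rw2, w2Rw3, w3Rw3
Branch closes: p and ~p both at w3.
Every branch closes (one shown): unsatisfiable in S4, hence also in S5 (every S5-frame is an S4-frame).

K, T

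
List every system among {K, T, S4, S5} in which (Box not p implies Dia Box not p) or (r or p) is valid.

T-tableau for the negation not ((Box not p implies Dia Box not p) or (r or p)):
1. not ((Box not p implies Dia Box not p) or (r or p)), u
2. not (Box not p implies Dia Box not p), u
3. not (r or p), u
4. Box not p, u
5. not Dia Box not p, u
6. not r, u
7. not p, u
8. not Box not p, u
9. p, v
10. not p, v
Accessibility: uRu, uRv, vRv
Branch closes: p and not p both at v.
Every branch closes (one shown): valid in T, hence also in S4, S5 (every theorem of T is a theorem of S4 and S5).
K-tableau for the negation not ((Box not p implies Dia Box not p) or (r or p)):
1. not ((Box not p implies Dia Box not p) or (r or p)), u
2. not (Box not p implies Dia Box not p), u
3. not (r or p), u
4. Box not p, u
5. not Dia Box not p, u
6. not r, u
7. not p, u
Complete open branch: countermodel on a K-frame, so not valid in K.

T, S4, S5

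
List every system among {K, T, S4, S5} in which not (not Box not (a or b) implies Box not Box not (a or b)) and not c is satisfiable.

K, T, S4

S5-tableau for the formula:
1. not (not Box not (a or b) implies Box not Box not (a or b)) and not c, 0
2. not (not Box not (a or b) implies Box not Box not (a or b)), 0   [and-rule on 1]
3. not c, 0   [and-rule on 1]
4. not Box not (a or b), 0   [neg-implies-rule on 2]
5. not Box not Box not (a or b), 0   [neg-implies-rule on 2]
6. a or b, 1   [neg-Box-rule on 4: fresh world 1, 0R1]
7. b, 1   [or-rule on 6 (branches; this branch)]
8. Box not (a or b), 2   [neg-Box-rule on 5: fresh world 2, 0R2]
9. not (a or b), 0   [Box-rule on 8 via 2R0]
10. not a, 0   [neg-or-rule on 9]
11. not b, 0   [neg-or-rule on 9]
12. not (a or b), 1   [Box-rule on 8 via 2R1]
13. not a, 1   [neg-or-rule on 12]
14. not b, 1   [neg-or-rule on 12]
Accessibility: 0R0, 0R1, 0R2, 1R0, 1R1, 1R2, 2R0, 2R1, 2R2
Branch closes: b and not b both at 1.
Every branch closes (one shown): unsatisfiable in S5.
S4-tableau for the formula:
1. not (not Box not (a or b) implies Box not Box not (a or b)) and not c, 0
2. not (not Box not (a or b) implies Box not Box not (a or b)), 0   [and-rule on 1]
3. not c, 0   [and-rule on 1]
4. not Box not (a or b), 0   [neg-implies-rule on 2]
5. not Box not Box not (a or b), 0   [neg-implies-rule on 2]
6. a or b, 1   [neg-Box-rule on 4: fresh world 1, 0R1]
7. b, 1   [or-rule on 6 (branches; this branch)]
8. Box not (a or b), 2   [neg-Box-rule on 5: fresh world 2, 0R2]
9. not (a or b), 2   [Box-rule on 8 via 2R2]
10. not a, 2   [neg-or-rule on 9]
11. not b, 2   [neg-or-rule on 9]
Accessibility: 0R0, 0R1, 0R2, 1R1, 2R2
Complete open branch: satisfiable in S4, hence also in K, T (this S4-model is also a K-model and a T-model).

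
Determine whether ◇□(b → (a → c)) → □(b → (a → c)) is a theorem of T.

Invalid (countermodel exists)

Tableau for the negation ¬(◇□(b → (a → c)) → □(b → (a → c))):
1. ¬(◇□(b → (a → c)) → □(b → (a → c))), w0
2. ◇□(b → (a → c)), w0
3. ¬□(b → (a → c)), w0
4. □(b → (a → c)), w1
5. b → (a → c), w1
6. a → c, w1
7. c, w1
8. ¬(b → (a → c)), w2
9. b, w2
10. ¬(a → c), w2
11. a, w2
12. ¬c, w2
Accessibility: w0Rw0, w0Rw1, w0Rw2, w1Rw1, w2Rw2
The negation has an open branch (countermodel exists).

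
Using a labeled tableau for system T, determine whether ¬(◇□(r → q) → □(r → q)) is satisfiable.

1. ¬(◇□(r → q) → □(r → q)), 0
2. ◇□(r → q), 0   [¬→-rule on 1]
3. ¬□(r → q), 0   [¬→-rule on 1]
4. □(r → q), 1   [◇-rule on 2: fresh world 1, 0R1]
5. r → q, 1   [□-rule on 4 via 1R1]
6. q, 1   [→-rule on 5 (branches; this branch)]
7. ¬(r → q), 2   [¬□-rule on 3: fresh world 2, 0R2]
8. r, 2   [¬→-rule on 7]
9. ¬q, 2   [¬→-rule on 7]
Accessibility: 0R0, 0R1, 0R2, 1R1, 2R2

Yes, satisfiable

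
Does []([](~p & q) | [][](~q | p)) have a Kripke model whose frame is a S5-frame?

1. []([](~p & q) | [][](~q | p)), 0
2. [](~p & q) | [][](~q | p), 0
3. [][](~q | p), 0
4. [](~q | p), 0
5. ~q | p, 0
6. p, 0
Accessibility: 0R0

Yes, satisfiable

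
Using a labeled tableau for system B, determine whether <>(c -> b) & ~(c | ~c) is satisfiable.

No, unsatisfiable

1. <>(c -> b) & ~(c | ~c), u
2. <>(c -> b), u
3. ~(c | ~c), u
4. ~c, u
5. c, u
Accessibility: uRu
Branch closes: c and ~c both at u.
(One branch shown.) All branches close.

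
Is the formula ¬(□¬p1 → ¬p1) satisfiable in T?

1. ¬(□¬p1 → ¬p1), u
2. □¬p1, u   [¬→-rule on 1]
3. p1, u   [¬→-rule on 1]
4. ¬p1, u   [□-rule on 2 via uRu]
Accessibility: uRu
Branch closes: p1 and ¬p1 both at u.
Every branch closes; the branch above is one of them.

Unsatisfiable (every branch closes)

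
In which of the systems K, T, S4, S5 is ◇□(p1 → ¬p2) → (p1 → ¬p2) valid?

S4-tableau for the negation ¬(◇□(p1 → ¬p2) → (p1 → ¬p2)):
1. ¬(◇□(p1 → ¬p2) → (p1 → ¬p2)), 0
2. ◇□(p1 → ¬p2), 0   [¬→-rule on 1]
3. ¬(p1 → ¬p2), 0   [¬→-rule on 1]
4. p1, 0   [¬→-rule on 3]
5. p2, 0   [¬→-rule on 3]
6. □(p1 → ¬p2), 1   [◇-rule on 2: fresh world 1, 0R1]
7. p1 → ¬p2, 1   [□-rule on 6 via 1R1]
8. ¬p2, 1   [→-rule on 7 (branches; this branch)]
Accessibility: 0R0, 0R1, 1R1
Complete open branch: countermodel on an S4-frame, so not valid in S4, nor in K, T (the same frame is also a K-frame and a T-frame).
S5-tableau for the negation ¬(◇□(p1 → ¬p2) → (p1 → ¬p2)):
1. ¬(◇□(p1 → ¬p2) → (p1 → ¬p2)), 0
2. ◇□(p1 → ¬p2), 0   [¬→-rule on 1]
3. ¬(p1 → ¬p2), 0   [¬→-rule on 1]
4. p1, 0   [¬→-rule on 3]
5. p2, 0   [¬→-rule on 3]
6. □(p1 → ¬p2), 1   [◇-rule on 2: fresh world 1, 0R1]
7. p1 → ¬p2, 0   [□-rule on 6 via 1R0]
8. p1 → ¬p2, 1   [□-rule on 6 via 1R1]
9. ¬p2, 0   [→-rule on 7 (branches; this branch)]
Accessibility: 0R0, 0R1, 1R0, 1R1
Branch closes: p2 and ¬p2 both at 0.
Every branch closes (one shown): valid in S5.

S5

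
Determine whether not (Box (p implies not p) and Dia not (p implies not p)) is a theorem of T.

Tableau for the negation Box (p implies not p) and Dia not (p implies not p):
1. Box (p implies not p) and Dia not (p implies not p), u
2. Box (p implies not p), u
3. Dia not (p implies not p), u
4. p implies not p, u
5. not p, u
6. not (p implies not p), v
7. p, v
8. p implies not p, v
9. not p, v
Accessibility: uRu, uRv, vRv
Branch closes: p and not p both at v.
Every branch of the negation's tableau closes; the branch above is one of them.

Yes, valid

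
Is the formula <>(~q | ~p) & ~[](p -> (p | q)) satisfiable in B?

No, unsatisfiable

1. <>(~q | ~p) & ~[](p -> (p | q)), u
2. <>(~q | ~p), u
3. ~[](p -> (p | q)), u
4. ~q | ~p, v
5. ~p, v
6. ~(p -> (p | q)), w
7. p, w
8. ~(p | q), w
9. ~p, w
10. ~q, w
Accessibility: uRu, uRv, uRw, vRu, vRv, wRu, wRw
Branch closes: p and ~p both at w.
All branches of the tableau close; one closing branch shown above.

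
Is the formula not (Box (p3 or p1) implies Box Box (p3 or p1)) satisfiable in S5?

1. not (Box (p3 or p1) implies Box Box (p3 or p1)), u
2. Box (p3 or p1), u
3. not Box Box (p3 or p1), u
4. p3 or p1, u
5. p1, u
6. not Box (p3 or p1), v
7. p3 or p1, v
8. p1, v
9. not (p3 or p1), w
10. not p3, w
11. not p1, w
12. p3 or p1, w
13. p1, w
Accessibility: uRu, uRv, uRw, vRu, vRv, vRw, wRu, wRv, wRw
Branch closes: p1 and not p1 both at w.
(One branch shown.) All branches close.

No, unsatisfiable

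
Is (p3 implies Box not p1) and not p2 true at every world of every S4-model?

Tableau for the negation not ((p3 implies Box not p1) and not p2):
1. not ((p3 implies Box not p1) and not p2), 0
2. p2, 0
Accessibility: 0R0
The negation has an open branch (countermodel exists).

Not valid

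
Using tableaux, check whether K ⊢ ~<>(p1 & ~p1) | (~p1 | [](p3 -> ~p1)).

Yes, valid

Tableau for the negation ~(~<>(p1 & ~p1) | (~p1 | [](p3 -> ~p1))):
1. ~(~<>(p1 & ~p1) | (~p1 | [](p3 -> ~p1))), w0
2. <>(p1 & ~p1), w0
3. ~(~p1 | [](p3 -> ~p1)), w0
4. p1, w0
5. ~[](p3 -> ~p1), w0
6. p1 & ~p1, w1
7. p1, w1
8. ~p1, w1
Accessibility: w0Rw1
Branch closes: p1 and ~p1 both at w1.
Every branch of the negation's tableau closes; the branch above is one of them.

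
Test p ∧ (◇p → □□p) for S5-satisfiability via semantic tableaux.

Satisfiable

1. p ∧ (◇p → □□p), 0
2. p, 0   [∧-rule on 1]
3. ◇p → □□p, 0   [∧-rule on 1]
4. □□p, 0   [→-rule on 3 (branches; this branch)]
5. □p, 0   [□-rule on 4 via 0R0]
Accessibility: 0R0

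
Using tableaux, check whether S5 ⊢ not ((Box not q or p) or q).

No, not valid

Tableau for the negation (Box not q or p) or q:
1. (Box not q or p) or q, u
2. q, u   [or-rule on 1 (branches; this branch)]
Accessibility: uRu
The negation has an open branch (countermodel exists).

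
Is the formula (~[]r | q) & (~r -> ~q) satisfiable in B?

Satisfiable (open branch found)

1. (~[]r | q) & (~r -> ~q), 0
2. ~[]r | q, 0
3. ~r -> ~q, 0
4. q, 0
5. r, 0
Accessibility: 0R0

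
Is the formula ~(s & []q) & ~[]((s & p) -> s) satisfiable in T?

Unsatisfiable

1. ~(s & []q) & ~[]((s & p) -> s), u
2. ~(s & []q), u
3. ~[]((s & p) -> s), u
4. ~[]q, u
5. ~((s & p) -> s), v
6. s & p, v
7. ~s, v
8. s, v
9. p, v
Accessibility: uRu, uRv, vRv
Branch closes: s and ~s both at v.
All branches of the tableau close; one closing branch shown above.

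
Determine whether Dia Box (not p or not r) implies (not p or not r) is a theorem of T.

Not valid

Tableau for the negation not (Dia Box (not p or not r) implies (not p or not r)):
1. not (Dia Box (not p or not r) implies (not p or not r)), w0
2. Dia Box (not p or not r), w0   [neg-implies-rule on 1]
3. not (not p or not r), w0   [neg-implies-rule on 1]
4. p, w0   [neg-or-rule on 3]
5. r, w0   [neg-or-rule on 3]
6. Box (not p or not r), w1   [Dia-rule on 2: fresh world w1, w0Rw1]
7. not p or not r, w1   [Box-rule on 6 via w1Rw1]
8. not r, w1   [or-rule on 7 (branches; this branch)]
Accessibility: w0Rw0, w0Rw1, w1Rw1
The negation has an open branch (countermodel exists).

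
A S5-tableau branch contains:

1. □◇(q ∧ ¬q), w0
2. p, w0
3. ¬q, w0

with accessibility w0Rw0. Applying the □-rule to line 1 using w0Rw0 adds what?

◇(q ∧ ¬q), w0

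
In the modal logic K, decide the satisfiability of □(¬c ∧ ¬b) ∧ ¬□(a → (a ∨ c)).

1. □(¬c ∧ ¬b) ∧ ¬□(a → (a ∨ c)), u
2. □(¬c ∧ ¬b), u
3. ¬□(a → (a ∨ c)), u
4. ¬(a → (a ∨ c)), v
5. a, v
6. ¬(a ∨ c), v
7. ¬a, v
8. ¬c, v
Accessibility: uRv
Branch closes: a and ¬a both at v.
(One branch shown.) All branches close.

Unsatisfiable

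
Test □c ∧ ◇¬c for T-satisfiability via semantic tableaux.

1. □c ∧ ◇¬c, 0
2. □c, 0
3. ◇¬c, 0
4. c, 0
5. ¬c, 1
6. c, 1
Accessibility: 0R0, 0R1, 1R1
Branch closes: c and ¬c both at 1.
Every branch closes; the branch above is one of them.

No, unsatisfiable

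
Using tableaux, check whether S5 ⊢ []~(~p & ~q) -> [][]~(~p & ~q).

Valid

Tableau for the negation ~([]~(~p & ~q) -> [][]~(~p & ~q)):
1. ~([]~(~p & ~q) -> [][]~(~p & ~q)), u
2. []~(~p & ~q), u
3. ~[][]~(~p & ~q), u
4. ~(~p & ~q), u
5. q, u
6. ~[]~(~p & ~q), v
7. ~(~p & ~q), v
8. q, v
9. ~p & ~q, w
10. ~p, w
11. ~q, w
12. ~(~p & ~q), w
13. q, w
Accessibility: uRu, uRv, uRw, vRu, vRv, vRw, wRu, wRv, wRw
Branch closes: q and ~q both at w.
Every branch of the negation's tableau closes; the branch above is one of them.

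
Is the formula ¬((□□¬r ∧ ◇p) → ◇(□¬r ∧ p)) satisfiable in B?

1. ¬((□□¬r ∧ ◇p) → ◇(□¬r ∧ p)), 0
2. □□¬r ∧ ◇p, 0   [¬→-rule on 1]
3. ¬◇(□¬r ∧ p), 0   [¬→-rule on 1]
4. □□¬r, 0   [∧-rule on 2]
5. ◇p, 0   [∧-rule on 2]
6. ¬(□¬r ∧ p), 0   [¬◇-rule on 3 via 0R0]
7. □¬r, 0   [□-rule on 4 via 0R0]
8. ¬r, 0   [□-rule on 7 via 0R0]
9. ¬□¬r, 0   [¬∧-rule on 6 (branches; this branch)]
10. p, 1   [◇-rule on 5: fresh world 1, 0R1]
11. ¬(□¬r ∧ p), 1   [¬◇-rule on 3 via 0R1]
12. □¬r, 1   [□-rule on 4 via 0R1]
13. ¬r, 1   [□-rule on 7 via 0R1]
14. ¬□¬r, 1   [¬∧-rule on 11 (branches; this branch)]
15. r, 2   [¬□-rule on 9: fresh world 2, 0R2]
16. ¬(□¬r ∧ p), 2   [¬◇-rule on 3 via 0R2]
17. □¬r, 2   [□-rule on 4 via 0R2]
18. ¬r, 2   [□-rule on 7 via 0R2]
Accessibility: 0R0, 0R1, 0R2, 1R0, 1R1, 2R0, 2R2
Branch closes: r and ¬r both at 2.
Every branch closes; the branch above is one of them.

Unsatisfiable (every branch closes)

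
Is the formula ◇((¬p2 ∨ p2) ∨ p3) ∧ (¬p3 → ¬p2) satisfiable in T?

Satisfiable (open branch found)

1. ◇((¬p2 ∨ p2) ∨ p3) ∧ (¬p3 → ¬p2), u
2. ◇((¬p2 ∨ p2) ∨ p3), u
3. ¬p3 → ¬p2, u
4. ¬p2, u
5. (¬p2 ∨ p2) ∨ p3, v
6. p3, v
Accessibility: uRu, uRv, vRv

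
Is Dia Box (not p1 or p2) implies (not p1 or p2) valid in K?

Not valid

Tableau for the negation not (Dia Box (not p1 or p2) implies (not p1 or p2)):
1. not (Dia Box (not p1 or p2) implies (not p1 or p2)), w0
2. Dia Box (not p1 or p2), w0
3. not (not p1 or p2), w0
4. p1, w0
5. not p2, w0
6. Box (not p1 or p2), w1
Accessibility: w0Rw1
The negation has an open branch (countermodel exists).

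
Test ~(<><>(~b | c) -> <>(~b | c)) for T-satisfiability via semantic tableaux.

1. ~(<><>(~b | c) -> <>(~b | c)), u
2. <><>(~b | c), u
3. ~<>(~b | c), u
4. ~(~b | c), u
5. b, u
6. ~c, u
7. <>(~b | c), v
8. ~(~b | c), v
9. b, v
10. ~c, v
11. ~b | c, w
12. c, w
Accessibility: uRu, uRv, vRv, vRw, wRw

Satisfiable (open branch found)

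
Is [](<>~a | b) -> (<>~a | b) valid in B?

Tableau for the negation ~([](<>~a | b) -> (<>~a | b)):
1. ~([](<>~a | b) -> (<>~a | b)), u
2. [](<>~a | b), u
3. ~(<>~a | b), u
4. ~<>~a, u
5. ~b, u
6. <>~a | b, u
7. a, u
8. <>~a, u
9. ~a, v
10. <>~a | b, v
11. a, v
Accessibility: uRu, uRv, vRu, vRv
Branch closes: a and ~a both at v.
Every branch of the negation's tableau closes; the branch above is one of them.

Valid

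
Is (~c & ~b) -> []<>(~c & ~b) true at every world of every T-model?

No, not valid

Tableau for the negation ~((~c & ~b) -> []<>(~c & ~b)):
1. ~((~c & ~b) -> []<>(~c & ~b)), w0
2. ~c & ~b, w0
3. ~[]<>(~c & ~b), w0
4. ~c, w0
5. ~b, w0
6. ~<>(~c & ~b), w1
7. ~(~c & ~b), w1
8. b, w1
Accessibility: w0Rw0, w0Rw1, w1Rw1
The negation has an open branch (countermodel exists).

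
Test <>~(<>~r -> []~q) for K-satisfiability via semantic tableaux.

Satisfiable

1. <>~(<>~r -> []~q), u
2. ~(<>~r -> []~q), v
3. <>~r, v
4. ~[]~q, v
5. ~r, w
6. q, x
Accessibility: uRv, vRw, vRx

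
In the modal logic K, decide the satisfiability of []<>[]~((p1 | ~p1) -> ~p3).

1. []<>[]~((p1 | ~p1) -> ~p3), w0

Satisfiable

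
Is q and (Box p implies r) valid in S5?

Not valid

Tableau for the negation not (q and (Box p implies r)):
1. not (q and (Box p implies r)), 0
2. not (Box p implies r), 0
3. Box p, 0
4. not r, 0
5. p, 0
Accessibility: 0R0
The negation has an open branch (countermodel exists).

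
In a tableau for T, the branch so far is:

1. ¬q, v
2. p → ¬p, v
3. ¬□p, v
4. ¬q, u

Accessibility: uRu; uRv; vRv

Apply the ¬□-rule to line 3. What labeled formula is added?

a fresh world w with vRw, and ¬p at w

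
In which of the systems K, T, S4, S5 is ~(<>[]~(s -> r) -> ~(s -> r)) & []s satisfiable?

S5-tableau for the formula:
1. ~(<>[]~(s -> r) -> ~(s -> r)) & []s, w0
2. ~(<>[]~(s -> r) -> ~(s -> r)), w0
3. []s, w0
4. <>[]~(s -> r), w0
5. s -> r, w0
6. s, w0
7. r, w0
8. []~(s -> r), w1
9. s, w1
10. ~(s -> r), w0
11. ~r, w0
Accessibility: w0Rw0, w0Rw1, w1Rw0, w1Rw1
Branch closes: r and ~r both at w0.
Every branch closes (one shown): unsatisfiable in S5.
S4-tableau for the formula:
1. ~(<>[]~(s -> r) -> ~(s -> r)) & []s, w0
2. ~(<>[]~(s -> r) -> ~(s -> r)), w0
3. []s, w0
4. <>[]~(s -> r), w0
5. s -> r, w0
6. s, w0
7. r, w0
8. []~(s -> r), w1
9. s, w1
10. ~(s -> r), w1
11. ~r, w1
Accessibility: w0Rw0, w0Rw1, w1Rw1
Complete open branch: satisfiable in S4, hence also in K, T (this S4-model is also a K-model and a T-model).

K, T, S4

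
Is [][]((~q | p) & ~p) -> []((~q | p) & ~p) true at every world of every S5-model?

Valid

Tableau for the negation ~([][]((~q | p) & ~p) -> []((~q | p) & ~p)):
1. ~([][]((~q | p) & ~p) -> []((~q | p) & ~p)), 0
2. [][]((~q | p) & ~p), 0   [~->-rule on 1]
3. ~[]((~q | p) & ~p), 0   [~->-rule on 1]
4. []((~q | p) & ~p), 0   [[]-rule on 2 via 0R0]
5. (~q | p) & ~p, 0   [[]-rule on 4 via 0R0]
6. ~q | p, 0   [&-rule on 5]
7. ~p, 0   [&-rule on 5]
8. ~q, 0   [|-rule on 6 (branches; this branch)]
9. ~((~q | p) & ~p), 1   [~[]-rule on 3: fresh world 1, 0R1]
10. []((~q | p) & ~p), 1   [[]-rule on 2 via 0R1]
11. (~q | p) & ~p, 1   [[]-rule on 4 via 0R1]
12. ~q | p, 1   [&-rule on 11]
13. ~p, 1   [&-rule on 11]
14. ~(~q | p), 1   [~&-rule on 9 (branches; this branch)]
15. q, 1   [~|-rule on 14]
16. p, 1   [|-rule on 12 (branches; this branch)]
Accessibility: 0R0, 0R1, 1R0, 1R1
Branch closes: p and ~p both at 1.
Every branch of the negation's tableau closes; the branch above is one of them.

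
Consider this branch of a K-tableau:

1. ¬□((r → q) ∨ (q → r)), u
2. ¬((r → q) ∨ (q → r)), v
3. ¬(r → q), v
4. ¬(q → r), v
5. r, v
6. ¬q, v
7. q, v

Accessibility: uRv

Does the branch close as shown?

Both q and ¬q appear at v.

Closed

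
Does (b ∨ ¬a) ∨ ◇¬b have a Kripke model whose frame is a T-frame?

Satisfiable (open branch found)

1. (b ∨ ¬a) ∨ ◇¬b, u
2. ◇¬b, u   [∨-rule on 1 (branches; this branch)]
3. ¬b, v   [◇-rule on 2: fresh world v, uRv]
Accessibility: uRu, uRv, vRv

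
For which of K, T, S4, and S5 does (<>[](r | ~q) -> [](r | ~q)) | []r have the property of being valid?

S4-tableau for the negation ~((<>[](r | ~q) -> [](r | ~q)) | []r):
1. ~((<>[](r | ~q) -> [](r | ~q)) | []r), w0
2. ~(<>[](r | ~q) -> [](r | ~q)), w0
3. ~[]r, w0
4. <>[](r | ~q), w0
5. ~[](r | ~q), w0
6. ~r, w1
7. [](r | ~q), w2
8. r | ~q, w2
9. ~q, w2
10. ~(r | ~q), w3
11. ~r, w3
12. q, w3
Accessibility: w0Rw0, w0Rw1, w0Rw2, w0Rw3, w1Rw1, w2Rw2, w3Rw3
Complete open branch: countermodel on an S4-frame, so not valid in S4, nor in K, T (the same frame is also a K-frame and a T-frame).
S5-tableau for the negation ~((<>[](r | ~q) -> [](r | ~q)) | []r):
1. ~((<>[](r | ~q) -> [](r | ~q)) | []r), w0
2. ~(<>[](r | ~q) -> [](r | ~q)), w0
3. ~[]r, w0
4. <>[](r | ~q), w0
5. ~[](r | ~q), w0
6. ~r, w1
7. [](r | ~q), w2
8. r | ~q, w0
9. r | ~q, w1
10. r | ~q, w2
11. ~q, w0
12. ~q, w1
13. ~q, w2
14. ~(r | ~q), w3
15. ~r, w3
16. q, w3
17. r | ~q, w3
18. ~q, w3
Accessibility: w0Rw0, w0Rw1, w0Rw2, w0Rw3, w1Rw0, w1Rw1, w1Rw2, w1Rw3, w2Rw0, w2Rw1, w2Rw2, w2Rw3, w3Rw0, w3Rw1, w3Rw2, w3Rw3
Branch closes: q and ~q both at w3.
Every branch closes (one shown): valid in S5.

S5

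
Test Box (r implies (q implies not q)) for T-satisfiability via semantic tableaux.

Yes, satisfiable

1. Box (r implies (q implies not q)), u
2. r implies (q implies not q), u
3. q implies not q, u
4. not q, u
Accessibility: uRu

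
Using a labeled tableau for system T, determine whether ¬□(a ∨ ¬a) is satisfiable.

Unsatisfiable

1. ¬□(a ∨ ¬a), w0
2. ¬(a ∨ ¬a), w1
3. ¬a, w1
4. a, w1
Accessibility: w0Rw0, w0Rw1, w1Rw1
Branch closes: a and ¬a both at w1.
Every branch closes; the branch above is one of them.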